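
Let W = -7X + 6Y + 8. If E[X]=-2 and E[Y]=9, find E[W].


E[-7X + 6Y + 8] = -7*E[X] + 6*E[Y] + 8
= (-7)*(-2) + (6)*(9) + (8)
= 14 + 54 + 8 = 76

76


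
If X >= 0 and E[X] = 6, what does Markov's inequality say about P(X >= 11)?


Markov: P(X >= a) <= E[X]/a
P(X >= 11) <= 6/11

6/11


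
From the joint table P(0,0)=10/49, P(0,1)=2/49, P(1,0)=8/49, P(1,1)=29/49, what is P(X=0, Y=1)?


Read from table: P(X=0, Y=1) = 2/49

2/49


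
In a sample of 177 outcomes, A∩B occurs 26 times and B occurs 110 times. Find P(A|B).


P(A|B) = P(A∩B)/P(B) = (26/177)/(110/177) = 26/110 = 13/55

13/55


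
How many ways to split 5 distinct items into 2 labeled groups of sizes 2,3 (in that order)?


5! = 120
Denominator: 2!=2 * 3!=6
Coefficient = 120 / 12 = 10

10


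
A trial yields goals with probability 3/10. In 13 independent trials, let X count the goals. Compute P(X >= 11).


P(X>=11) = P(X=11) + P(X=12) + P(X=13)
= 338527917/5000000000000 + 48361131/10000000000000 + 1594323/10000000000000
= 90876411/1250000000000

90876411/1250000000000


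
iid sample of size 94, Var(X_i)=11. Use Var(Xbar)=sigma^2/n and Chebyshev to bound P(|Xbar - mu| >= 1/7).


Var(Xbar) = Var(X)/n = 11/94
Chebyshev: P(|Xbar-mu| >= 1/7) <= Var(Xbar)/(1/7)^2 = (11/94)/(1/49) = 539/94
Bound exceeds 1, so trivial bound: 1

1


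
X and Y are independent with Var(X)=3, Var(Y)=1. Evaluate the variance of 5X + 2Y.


Independence => Cov(X,Y)=0
Var(5X + 2Y) = 5^2*Var(X) + 2^2*Var(Y)
= 25*3 + 4*1 = 79

79


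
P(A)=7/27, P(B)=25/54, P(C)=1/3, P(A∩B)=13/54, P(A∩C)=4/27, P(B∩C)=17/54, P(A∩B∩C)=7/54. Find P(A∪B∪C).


P(A∪B∪C) = P(A)+P(B)+P(C) - P(AB)-P(AC)-P(BC) + P(ABC)
= 7/27+25/54+1/3 - 13/54-4/27-17/54 + 7/54
= 13/27

13/27


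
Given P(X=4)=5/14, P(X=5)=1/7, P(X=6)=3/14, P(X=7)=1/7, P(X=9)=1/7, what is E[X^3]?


E[X^3] = sum(g(x)*P(x))
= 64*5/14 + 125*1/7 + 216*3/14 + 343*1/7 + 729*1/7
= 1681/7

1681/7


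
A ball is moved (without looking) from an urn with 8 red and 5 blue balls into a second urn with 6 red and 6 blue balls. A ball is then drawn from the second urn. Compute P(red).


P(transfer red) = 8/13; P(transfer blue) = 5/13
If red transferred: Urn II has 7 red of 13, so P(red|red moved) = 7/13
If blue transferred: Urn II has 6 red of 13, so P(red|blue moved) = 6/13
By total probability: P(red) = 8/13*7/13 + 5/13*6/13 = 86/169

86/169


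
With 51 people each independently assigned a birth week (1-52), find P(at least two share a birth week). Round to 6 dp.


P(all different) = prod((52-i)/52 for i=0..50) = 0.000000
P(at least one match) = 1 - 0.000000 = 1.000000

1.000000


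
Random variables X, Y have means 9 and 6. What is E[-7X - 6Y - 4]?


E[-7X - 6Y - 4] = -7*E[X] - 6*E[Y] - 4
= (-7)*(9) + (-6)*(6) + (-4)
= -63 - 36 - 4 = -103

-103


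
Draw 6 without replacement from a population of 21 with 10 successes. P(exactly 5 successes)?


P(X=5) = C(10,5)*C(11,1) / C(21,6)
= 252*11 / 54264
= 2772/54264 = 33/646

33/646


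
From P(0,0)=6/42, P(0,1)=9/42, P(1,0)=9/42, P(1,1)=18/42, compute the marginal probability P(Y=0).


P(Y=0) = P(0,0)+P(1,0) = 6/42 + 9/42 = 15/42 = 5/14

5/14


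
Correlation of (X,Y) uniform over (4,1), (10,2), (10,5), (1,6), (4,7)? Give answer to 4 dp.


Cov(X,Y) = -2.7600, Var(X) = 12.9600, Var(Y) = 5.3600
rho = Cov/(sqrt(VarX)*sqrt(VarY)) = -0.3311

-0.3311


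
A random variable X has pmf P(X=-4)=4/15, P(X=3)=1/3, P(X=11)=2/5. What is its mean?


E[X] = sum(x * P(x))
= -4*4/15 + 3*1/3 + 11*2/5
= 13/3

13/3


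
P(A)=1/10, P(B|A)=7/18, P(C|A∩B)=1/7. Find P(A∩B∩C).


P(A∩B∩C) = P(A) * P(B|A) * P(C|A∩B)
= 1/10 * 7/18 * 1/7
= 7/180 * 1/7 = 1/180

1/180


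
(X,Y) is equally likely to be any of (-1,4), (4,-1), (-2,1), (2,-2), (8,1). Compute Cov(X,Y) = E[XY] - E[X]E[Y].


E[X]=11/5, E[Y]=3/5, E[XY]=-6/5
Cov(X,Y) = E[XY] - E[X]E[Y] = -6/5 - 11/5*3/5 = -63/25

-63/25


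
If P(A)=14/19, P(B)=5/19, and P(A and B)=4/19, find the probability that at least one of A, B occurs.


P(A∪B) = P(A) + P(B) - P(A∩B)
= 14/19 + 5/19 - 4/19 = 15/19

15/19


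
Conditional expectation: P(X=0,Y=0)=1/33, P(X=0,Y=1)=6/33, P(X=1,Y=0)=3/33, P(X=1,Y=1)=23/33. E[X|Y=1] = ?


P(Y=1) = 29/33
E[X|Y=1] = (0*6 + 1*23)/29 = 23/29

23/29


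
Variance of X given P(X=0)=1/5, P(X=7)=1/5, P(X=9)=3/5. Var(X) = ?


E[X] = 34/5, E[X^2] = 292/5
Var(X) = E[X^2] - (E[X])^2 = 292/5 - (34/5)^2 = 304/25

304/25


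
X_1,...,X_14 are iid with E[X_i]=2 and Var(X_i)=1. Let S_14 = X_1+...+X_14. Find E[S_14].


E[S_n] = n*E[X_1] = 14*2 = 28

28


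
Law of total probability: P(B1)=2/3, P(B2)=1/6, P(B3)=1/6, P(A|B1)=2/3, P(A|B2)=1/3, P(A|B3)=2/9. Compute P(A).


P(A) = P(A|B1)P(B1) + P(A|B2)P(B2) + P(A|B3)P(B3)
= 2/3*2/3 + 1/3*1/6 + 2/9*1/6
= 4/9 + 1/18 + 1/27 = 29/54

29/54


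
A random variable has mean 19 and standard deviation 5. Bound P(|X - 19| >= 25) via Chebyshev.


k = 25/5 = 5
Chebyshev: P(|X-mu| >= k*sigma) <= 1/k^2 = 1/5^2 = 1/25

1/25


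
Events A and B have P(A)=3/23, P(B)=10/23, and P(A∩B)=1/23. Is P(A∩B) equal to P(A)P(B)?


P(A)*P(B) = 3/23*10/23 = 30/529
P(A∩B) = 1/23 != 30/529, so not independent

No, A and B are not independent


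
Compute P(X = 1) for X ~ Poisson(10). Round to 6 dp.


P(X=1) = e^(-10) * 10^1 / 1!
≈ 0.00004539992976 * 10 / 1
≈ 0.000454

0.000454


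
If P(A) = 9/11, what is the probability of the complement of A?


P(A') = 1 - P(A) = 1 - 9/11 = 2/11

2/11


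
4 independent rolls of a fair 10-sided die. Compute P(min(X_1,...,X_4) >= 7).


P(min >= 7) = P(all X_i >= 7) = (P(X_1 >= 7))^4
= (4/10)^4 = (2/5)^4 = 16/625

16/625


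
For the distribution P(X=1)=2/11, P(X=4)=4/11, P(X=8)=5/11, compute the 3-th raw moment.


E[X^3] = sum(x^3 * P(x))
= 1*2/11 + 64*4/11 + 512*5/11
= 2818/11

2818/11


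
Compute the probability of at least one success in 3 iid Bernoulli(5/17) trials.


P(at least one) = 1 - P(none)
P(none) = (1 - 5/17)^3 = (12/17)^3 = 1728/4913
P(at least one) = 1 - 1728/4913 = 3185/4913

3185/4913


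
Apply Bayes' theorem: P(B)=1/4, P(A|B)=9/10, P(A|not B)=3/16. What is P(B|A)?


P(A) = P(A|B)P(B) + P(A|B')P(B') = 9/10*1/4 + 3/16*3/4 = 117/320
P(B|A) = P(A|B)P(B)/P(A) = (9/40)/(117/320) = 8/13

8/13


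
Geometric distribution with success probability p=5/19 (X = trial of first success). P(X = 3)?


P(X=3) = (1-p)^2 * p = (14/19)^2 * 5/19
= 196/361 * 5/19 = 980/6859

980/6859


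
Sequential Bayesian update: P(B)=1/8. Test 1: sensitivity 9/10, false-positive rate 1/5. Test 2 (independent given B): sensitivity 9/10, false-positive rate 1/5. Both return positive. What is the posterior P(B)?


After test 1: P(+) = 9/10*1/8 + 1/5*7/8 = 23/80
P(B|+) = (9/80)/(23/80) = 9/23
After test 2 (use post1 as new prior): P(+) = 9/10*9/23 + 1/5*14/23 = 109/230
P(B|+,+) = (81/230)/(109/230) = 81/109

81/109


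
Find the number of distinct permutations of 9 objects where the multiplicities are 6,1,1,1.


9! = 362880
Denominator: 6!=720 * 1!=1 * 1!=1 * 1!=1
Coefficient = 362880 / 720 = 504

504


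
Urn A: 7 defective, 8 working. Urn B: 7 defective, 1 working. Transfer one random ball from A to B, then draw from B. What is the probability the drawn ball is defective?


P(transfer defective) = 7/15; P(transfer working) = 8/15
If defective transferred: Urn II has 8 defective of 9, so P(defective|defective moved) = 8/9
If working transferred: Urn II has 7 defective of 9, so P(defective|working moved) = 7/9
By total probability: P(defective) = 7/15*8/9 + 8/15*7/9 = 112/135

112/135


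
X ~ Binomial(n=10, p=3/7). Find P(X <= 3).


P(X<=3) = P(X=0) + P(X=1) + P(X=2) + P(X=3)
= 1048576/282475249 + 7864320/282475249 + 26542080/282475249 + 53084160/282475249
= 12648448/40353607

12648448/40353607


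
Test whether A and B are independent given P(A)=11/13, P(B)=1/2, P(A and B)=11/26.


P(A)*P(B) = 11/13*1/2 = 11/26
P(A∩B) = 11/26, which equals P(A)P(B), so independent

Yes, A and B are independent


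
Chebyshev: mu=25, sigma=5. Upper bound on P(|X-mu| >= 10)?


k = 10/5 = 2
Chebyshev: P(|X-mu| >= k*sigma) <= 1/k^2 = 1/2^2 = 1/4

1/4


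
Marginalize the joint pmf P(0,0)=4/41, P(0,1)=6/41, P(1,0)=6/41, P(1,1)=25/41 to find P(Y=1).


P(Y=1) = P(0,1)+P(1,1) = 6/41 + 25/41 = 31/41

31/41


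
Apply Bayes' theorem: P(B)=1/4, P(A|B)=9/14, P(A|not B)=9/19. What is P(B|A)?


P(A) = P(A|B)P(B) + P(A|B')P(B') = 9/14*1/4 + 9/19*3/4 = 549/1064
P(B|A) = P(A|B)P(B)/P(A) = (9/56)/(549/1064) = 19/61

19/61


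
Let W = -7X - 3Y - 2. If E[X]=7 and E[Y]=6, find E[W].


E[-7X - 3Y - 2] = -7*E[X] - 3*E[Y] - 2
= (-7)*(7) + (-3)*(6) + (-2)
= -49 - 18 - 2 = -69

-69


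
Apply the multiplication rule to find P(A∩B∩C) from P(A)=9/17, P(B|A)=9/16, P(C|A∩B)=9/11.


P(A∩B∩C) = P(A) * P(B|A) * P(C|A∩B)
= 9/17 * 9/16 * 9/11
= 81/272 * 9/11 = 729/2992

729/2992


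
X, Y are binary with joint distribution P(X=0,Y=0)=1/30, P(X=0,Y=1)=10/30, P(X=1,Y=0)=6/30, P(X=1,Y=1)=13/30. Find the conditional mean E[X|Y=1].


P(Y=1) = 23/30
E[X|Y=1] = (0*10 + 1*13)/23 = 13/23

13/23


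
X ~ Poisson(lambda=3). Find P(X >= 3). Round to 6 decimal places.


P(X>=3) = 1 - P(X<=2) = 1 - (e^(-3)*3^0/0! + e^(-3)*3^1/1! + e^(-3)*3^2/2!)
≈ 1 - (0.0497870684 + 0.1493612051 + 0.2240418077)
= 1 - 0.4231900812 = 0.5768099188
≈ 0.576810

0.576810


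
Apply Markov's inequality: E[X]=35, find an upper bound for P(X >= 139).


Markov: P(X >= a) <= E[X]/a
P(X >= 139) <= 35/139

35/139


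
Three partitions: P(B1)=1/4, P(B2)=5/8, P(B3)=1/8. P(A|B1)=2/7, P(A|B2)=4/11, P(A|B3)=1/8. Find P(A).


P(A) = P(A|B1)P(B1) + P(A|B2)P(B2) + P(A|B3)P(B3)
= 2/7*1/4 + 4/11*5/8 + 1/8*1/8
= 1/14 + 5/22 + 1/64 = 1549/4928

1549/4928


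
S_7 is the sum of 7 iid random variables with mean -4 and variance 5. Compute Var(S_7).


By independence, Var(S_n) = n*Var(X_1) = 7*5 = 35

35


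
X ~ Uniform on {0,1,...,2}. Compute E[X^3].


E[X^3] = (1/3) * sum(x^3 for x=0..2)
= 9/3 = 3

3


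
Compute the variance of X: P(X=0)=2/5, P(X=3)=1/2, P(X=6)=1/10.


E[X] = 21/10, E[X^2] = 81/10
Var(X) = E[X^2] - (E[X])^2 = 81/10 - (21/10)^2 = 369/100

369/100


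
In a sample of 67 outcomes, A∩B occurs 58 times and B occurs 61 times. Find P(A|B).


P(A|B) = P(A∩B)/P(B) = (58/67)/(61/67) = 58/61

58/61


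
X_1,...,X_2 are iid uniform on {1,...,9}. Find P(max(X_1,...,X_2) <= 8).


P(max <= 8) = P(all X_i <= 8) = (P(X_1 <= 8))^2
= (8/9)^2 = 64/81

64/81


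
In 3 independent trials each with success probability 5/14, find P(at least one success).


P(at least one) = 1 - P(none)
P(none) = (1 - 5/14)^3 = (9/14)^3 = 729/2744
P(at least one) = 1 - 729/2744 = 2015/2744

2015/2744


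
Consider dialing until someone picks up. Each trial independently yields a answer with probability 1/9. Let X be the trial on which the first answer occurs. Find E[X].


For geometric (trials until first success), E[X] = 1/p = 1/(1/9) = 9

9


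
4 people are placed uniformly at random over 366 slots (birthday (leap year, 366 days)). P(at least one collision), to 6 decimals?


P(all different) = prod((366-i)/366 for i=0..3) = 0.983689
P(at least one match) = 1 - 0.983689 = 0.016311

0.016311


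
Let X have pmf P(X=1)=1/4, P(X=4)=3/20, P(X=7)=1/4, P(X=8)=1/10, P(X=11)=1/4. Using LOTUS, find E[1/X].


E[1/X] = sum(g(x)*P(x))
= 1*1/4 + 1/4*3/20 + 1/7*1/4 + 1/8*1/10 + 1/11*1/4
= 138/385

138/385


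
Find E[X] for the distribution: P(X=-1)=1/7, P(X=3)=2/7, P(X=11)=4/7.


E[X] = sum(x * P(x))
= -1*1/7 + 3*2/7 + 11*4/7
= 7

7


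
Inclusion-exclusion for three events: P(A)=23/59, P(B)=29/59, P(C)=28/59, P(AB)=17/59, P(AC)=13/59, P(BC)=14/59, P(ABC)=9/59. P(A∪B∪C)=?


P(A∪B∪C) = P(A)+P(B)+P(C) - P(AB)-P(AC)-P(BC) + P(ABC)
= 23/59+29/59+28/59 - 17/59-13/59-14/59 + 9/59
= 45/59

45/59


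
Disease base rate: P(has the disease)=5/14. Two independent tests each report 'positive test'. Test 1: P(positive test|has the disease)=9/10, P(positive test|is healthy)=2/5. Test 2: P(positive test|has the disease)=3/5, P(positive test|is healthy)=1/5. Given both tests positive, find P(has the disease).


After test 1: P(+) = 9/10*5/14 + 2/5*9/14 = 81/140
P(B|+) = (9/28)/(81/140) = 5/9
After test 2 (use post1 as new prior): P(+) = 3/5*5/9 + 1/5*4/9 = 19/45
P(B|+,+) = (1/3)/(19/45) = 15/19

15/19


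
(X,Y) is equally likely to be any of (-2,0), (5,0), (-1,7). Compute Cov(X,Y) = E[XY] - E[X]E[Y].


E[X]=2/3, E[Y]=7/3, E[XY]=-7/3
Cov(X,Y) = E[XY] - E[X]E[Y] = -7/3 - 2/3*7/3 = -35/9

-35/9


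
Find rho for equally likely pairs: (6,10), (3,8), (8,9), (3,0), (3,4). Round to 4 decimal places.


Cov(X,Y) = 5.0800, Var(X) = 4.2400, Var(Y) = 13.7600
rho = Cov/(sqrt(VarX)*sqrt(VarY)) = 0.6651

0.6651


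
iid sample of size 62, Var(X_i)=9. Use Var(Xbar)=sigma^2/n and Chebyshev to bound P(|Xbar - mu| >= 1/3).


Var(Xbar) = Var(X)/n = 9/62
Chebyshev: P(|Xbar-mu| >= 1/3) <= Var(Xbar)/(1/3)^2 = (9/62)/(1/9) = 81/62
Bound exceeds 1, so trivial bound: 1

1


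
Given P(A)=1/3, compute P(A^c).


P(A') = 1 - P(A) = 1 - 1/3 = 2/3

2/3


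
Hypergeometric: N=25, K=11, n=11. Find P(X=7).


P(X=7) = C(11,7)*C(14,4) / C(25,11)
= 330*1001 / 4457400
= 330330/4457400 = 11011/148580

11011/148580


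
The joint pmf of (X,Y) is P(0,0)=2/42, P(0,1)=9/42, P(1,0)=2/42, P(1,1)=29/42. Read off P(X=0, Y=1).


Read from table: P(X=0, Y=1) = 9/42 = 3/14

3/14


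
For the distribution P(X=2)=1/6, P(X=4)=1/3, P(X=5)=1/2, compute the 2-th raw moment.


E[X^2] = sum(x^2 * P(x))
= 4*1/6 + 16*1/3 + 25*1/2
= 37/2

37/2


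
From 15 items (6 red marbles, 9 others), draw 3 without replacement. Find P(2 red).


P(X=2) = C(6,2)*C(9,1) / C(15,3)
= 15*9 / 455
= 135/455 = 27/91

27/91


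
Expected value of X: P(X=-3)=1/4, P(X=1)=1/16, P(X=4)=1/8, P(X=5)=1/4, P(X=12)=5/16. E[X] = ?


E[X] = sum(x * P(x))
= -3*1/4 + 1*1/16 + 4*1/8 + 5*1/4 + 12*5/16
= 77/16

77/16


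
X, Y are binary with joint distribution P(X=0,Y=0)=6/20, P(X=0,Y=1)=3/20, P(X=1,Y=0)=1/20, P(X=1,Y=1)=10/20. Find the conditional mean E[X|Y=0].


P(Y=0) = 7/20
E[X|Y=0] = (0*6 + 1*1)/7 = 1/7

1/7


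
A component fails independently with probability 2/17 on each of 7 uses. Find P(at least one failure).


P(at least one) = 1 - P(none)
P(none) = (1 - 2/17)^7 = (15/17)^7 = 170859375/410338673
P(at least one) = 1 - 170859375/410338673 = 239479298/410338673

239479298/410338673


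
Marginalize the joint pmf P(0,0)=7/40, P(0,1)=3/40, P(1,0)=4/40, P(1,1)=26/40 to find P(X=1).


P(X=1) = P(1,0)+P(1,1) = 4/40 + 26/40 = 30/40 = 3/4

3/4


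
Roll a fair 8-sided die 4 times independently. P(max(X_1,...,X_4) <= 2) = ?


P(max <= 2) = P(all X_i <= 2) = (P(X_1 <= 2))^4
= (2/8)^4 = (1/4)^4 = 1/256

1/256


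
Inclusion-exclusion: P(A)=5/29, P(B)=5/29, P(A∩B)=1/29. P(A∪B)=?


P(A∪B) = P(A) + P(B) - P(A∩B)
= 5/29 + 5/29 - 1/29 = 9/29

9/29


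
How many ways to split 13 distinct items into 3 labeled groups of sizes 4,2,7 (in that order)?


13! = 6227020800
Denominator: 4!=24 * 2!=2 * 7!=5040
Coefficient = 6227020800 / 241920 = 25740

25740


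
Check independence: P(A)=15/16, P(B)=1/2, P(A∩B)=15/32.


P(A)*P(B) = 15/16*1/2 = 15/32
P(A∩B) = 15/32, which equals P(A)P(B), so independent

Yes, A and B are independent


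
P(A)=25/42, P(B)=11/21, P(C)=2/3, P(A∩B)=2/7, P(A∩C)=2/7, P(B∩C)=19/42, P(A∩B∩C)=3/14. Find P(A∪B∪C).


P(A∪B∪C) = P(A)+P(B)+P(C) - P(AB)-P(AC)-P(BC) + P(ABC)
= 25/42+11/21+2/3 - 2/7-2/7-19/42 + 3/14
= 41/42

41/42


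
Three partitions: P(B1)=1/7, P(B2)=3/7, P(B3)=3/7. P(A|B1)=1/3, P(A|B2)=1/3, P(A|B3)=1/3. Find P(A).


P(A) = P(A|B1)P(B1) + P(A|B2)P(B2) + P(A|B3)P(B3)
= 1/3*1/7 + 1/3*3/7 + 1/3*3/7
= 1/21 + 1/7 + 1/7 = 1/3

1/3


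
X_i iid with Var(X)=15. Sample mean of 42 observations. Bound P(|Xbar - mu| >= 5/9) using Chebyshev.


Var(Xbar) = Var(X)/n = 15/42
Chebyshev: P(|Xbar-mu| >= 5/9) <= Var(Xbar)/(5/9)^2 = (5/14)/(25/81) = 81/70
Bound exceeds 1, so trivial bound: 1

1


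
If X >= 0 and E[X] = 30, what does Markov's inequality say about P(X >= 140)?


Markov: P(X >= a) <= E[X]/a
P(X >= 140) <= 30/140 = 3/14

3/14


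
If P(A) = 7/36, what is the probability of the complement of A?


P(A') = 1 - P(A) = 1 - 7/36 = 29/36

29/36


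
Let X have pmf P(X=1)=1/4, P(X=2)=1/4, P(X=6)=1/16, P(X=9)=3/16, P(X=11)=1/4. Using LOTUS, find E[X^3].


E[X^3] = sum(g(x)*P(x))
= 1*1/4 + 8*1/4 + 216*1/16 + 729*3/16 + 1331*1/4
= 7763/16

7763/16


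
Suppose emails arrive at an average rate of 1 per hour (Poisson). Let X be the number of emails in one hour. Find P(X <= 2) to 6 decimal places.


P(X<=2) = e^(-1)*1^0/0! + e^(-1)*1^1/1! + e^(-1)*1^2/2!
≈ 0.3678794412 + 0.3678794412 + 0.1839397206
= 0.9196986030
≈ 0.919699

0.919699


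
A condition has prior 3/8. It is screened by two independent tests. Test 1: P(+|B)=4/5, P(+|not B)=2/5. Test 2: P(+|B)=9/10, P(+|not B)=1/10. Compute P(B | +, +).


After test 1: P(+) = 4/5*3/8 + 2/5*5/8 = 11/20
P(B|+) = (3/10)/(11/20) = 6/11
After test 2 (use post1 as new prior): P(+) = 9/10*6/11 + 1/10*5/11 = 59/110
P(B|+,+) = (27/55)/(59/110) = 54/59

54/59


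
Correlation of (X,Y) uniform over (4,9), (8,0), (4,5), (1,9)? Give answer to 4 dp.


Cov(X,Y) = -8.1875, Var(X) = 6.1875, Var(Y) = 13.6875
rho = Cov/(sqrt(VarX)*sqrt(VarY)) = -0.8897

-0.8897


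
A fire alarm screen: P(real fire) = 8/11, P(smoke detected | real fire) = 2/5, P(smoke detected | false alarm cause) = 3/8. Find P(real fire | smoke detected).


P(A) = P(A|B)P(B) + P(A|B')P(B') = 2/5*8/11 + 3/8*3/11 = 173/440
P(B|A) = P(A|B)P(B)/P(A) = (16/55)/(173/440) = 128/173

128/173


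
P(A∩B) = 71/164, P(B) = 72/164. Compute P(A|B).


P(A|B) = P(A∩B)/P(B) = (71/164)/(72/164) = 71/72

71/72


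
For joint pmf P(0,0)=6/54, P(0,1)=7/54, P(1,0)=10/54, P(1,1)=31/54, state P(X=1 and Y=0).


Read from table: P(X=1, Y=0) = 10/54 = 5/27

5/27


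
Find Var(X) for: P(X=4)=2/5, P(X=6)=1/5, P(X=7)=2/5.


E[X] = 28/5, E[X^2] = 166/5
Var(X) = E[X^2] - (E[X])^2 = 166/5 - (28/5)^2 = 46/25

46/25


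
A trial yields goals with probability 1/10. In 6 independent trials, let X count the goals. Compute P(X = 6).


P(X=6) = C(6,6) * p^6 * (1-p)^0
= 1 * 1/1000000 * 1
= 1/1000000

1/1000000


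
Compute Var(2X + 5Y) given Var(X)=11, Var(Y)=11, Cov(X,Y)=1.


Var(2X + 5Y) = 2^2*Var(X) + 5^2*Var(Y) + 2*2*5*Cov(X,Y)
= 4*11 + 25*11 + 20*1
= 44 + 275 + 20 = 339

339


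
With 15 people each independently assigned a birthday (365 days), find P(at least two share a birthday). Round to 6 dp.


P(all different) = prod((365-i)/365 for i=0..14) = 0.747099
P(at least one match) = 1 - 0.747099 = 0.252901

0.252901


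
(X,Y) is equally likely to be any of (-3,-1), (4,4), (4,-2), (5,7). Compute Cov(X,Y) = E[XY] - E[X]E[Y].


E[X]=5/2, E[Y]=2, E[XY]=23/2
Cov(X,Y) = E[XY] - E[X]E[Y] = 23/2 - 5/2*2 = 13/2

13/2


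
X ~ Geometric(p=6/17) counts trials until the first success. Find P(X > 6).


P(X > 6) = P(first 6 trials all fail) = (1-p)^6 = (11/17)^6 = 1771561/24137569

1771561/24137569


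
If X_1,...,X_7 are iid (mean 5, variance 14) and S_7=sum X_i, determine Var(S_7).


By independence, Var(S_n) = n*Var(X_1) = 7*14 = 98

98


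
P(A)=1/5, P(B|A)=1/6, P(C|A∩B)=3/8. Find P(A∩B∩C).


P(A∩B∩C) = P(A) * P(B|A) * P(C|A∩B)
= 1/5 * 1/6 * 3/8
= 1/30 * 3/8 = 1/80

1/80


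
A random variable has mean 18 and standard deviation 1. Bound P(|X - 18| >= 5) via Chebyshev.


k = 5/1 = 5
Chebyshev: P(|X-mu| >= k*sigma) <= 1/k^2 = 1/5^2 = 1/25

1/25


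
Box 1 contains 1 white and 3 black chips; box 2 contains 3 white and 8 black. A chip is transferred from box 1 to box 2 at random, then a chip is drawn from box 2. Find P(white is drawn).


P(transfer white) = 1/4; P(transfer black) = 3/4
If white transferred: Urn II has 4 white of 12, so P(white|white moved) = 1/3
If black transferred: Urn II has 3 white of 12, so P(white|black moved) = 1/4
By total probability: P(white) = 1/4*1/3 + 3/4*1/4 = 13/48

13/48


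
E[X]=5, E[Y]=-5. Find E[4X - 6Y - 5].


E[4X - 6Y - 5] = 4*E[X] - 6*E[Y] - 5
= (4)*(5) + (-6)*(-5) + (-5)
= 20 + 30 - 5 = 45

45


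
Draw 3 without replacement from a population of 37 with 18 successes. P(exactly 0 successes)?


P(X=0) = C(18,0)*C(19,3) / C(37,3)
= 1*969 / 7770
= 969/7770 = 323/2590

323/2590


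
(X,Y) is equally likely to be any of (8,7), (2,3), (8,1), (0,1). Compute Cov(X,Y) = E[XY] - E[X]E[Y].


E[X]=9/2, E[Y]=3, E[XY]=35/2
Cov(X,Y) = E[XY] - E[X]E[Y] = 35/2 - 9/2*3 = 4

4


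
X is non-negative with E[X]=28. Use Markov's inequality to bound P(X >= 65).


Markov: P(X >= a) <= E[X]/a
P(X >= 65) <= 28/65

28/65


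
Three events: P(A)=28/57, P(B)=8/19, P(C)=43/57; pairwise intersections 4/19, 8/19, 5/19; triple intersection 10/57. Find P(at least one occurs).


P(A∪B∪C) = P(A)+P(B)+P(C) - P(AB)-P(AC)-P(BC) + P(ABC)
= 28/57+8/19+43/57 - 4/19-8/19-5/19 + 10/57
= 18/19

18/19


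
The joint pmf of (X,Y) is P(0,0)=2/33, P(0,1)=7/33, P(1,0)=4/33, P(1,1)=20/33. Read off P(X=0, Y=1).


Read from table: P(X=0, Y=1) = 7/33

7/33


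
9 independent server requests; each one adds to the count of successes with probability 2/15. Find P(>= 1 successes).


P(at least one) = 1 - P(none)
P(none) = (1 - 2/15)^9 = (13/15)^9 = 10604499373/38443359375
P(at least one) = 1 - 10604499373/38443359375 = 27838860002/38443359375

27838860002/38443359375


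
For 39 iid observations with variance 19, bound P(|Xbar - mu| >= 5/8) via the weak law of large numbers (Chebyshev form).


Var(Xbar) = Var(X)/n = 19/39
Chebyshev: P(|Xbar-mu| >= 5/8) <= Var(Xbar)/(5/8)^2 = (19/39)/(25/64) = 1216/975
Bound exceeds 1, so trivial bound: 1

1


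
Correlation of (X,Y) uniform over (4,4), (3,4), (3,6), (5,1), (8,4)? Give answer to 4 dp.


Cov(X,Y) = -0.8800, Var(X) = 3.4400, Var(Y) = 2.5600
rho = Cov/(sqrt(VarX)*sqrt(VarY)) = -0.2965

-0.2965


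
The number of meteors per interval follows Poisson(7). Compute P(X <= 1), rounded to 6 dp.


P(X<=1) = e^(-7)*7^0/0! + e^(-7)*7^1/1!
≈ 0.0009118820 + 0.0063831738
= 0.0072950558
≈ 0.007295

0.007295


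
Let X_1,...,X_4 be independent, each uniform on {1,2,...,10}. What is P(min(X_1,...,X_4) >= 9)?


P(min >= 9) = P(all X_i >= 9) = (P(X_1 >= 9))^4
= (2/10)^4 = (1/5)^4 = 1/625

1/625


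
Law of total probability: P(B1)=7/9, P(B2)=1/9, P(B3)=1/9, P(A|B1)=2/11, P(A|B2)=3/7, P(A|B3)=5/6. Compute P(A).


P(A) = P(A|B1)P(B1) + P(A|B2)P(B2) + P(A|B3)P(B3)
= 2/11*7/9 + 3/7*1/9 + 5/6*1/9
= 14/99 + 1/21 + 5/54 = 1171/4158

1171/4158


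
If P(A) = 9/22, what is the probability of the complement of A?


P(A') = 1 - P(A) = 1 - 9/22 = 13/22

13/22


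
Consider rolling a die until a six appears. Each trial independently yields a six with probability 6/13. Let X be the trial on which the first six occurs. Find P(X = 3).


P(X=3) = (1-p)^2 * p = (7/13)^2 * 6/13
= 49/169 * 6/13 = 294/2197

294/2197


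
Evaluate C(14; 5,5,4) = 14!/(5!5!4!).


14! = 87178291200
Denominator: 5!=120 * 5!=120 * 4!=24
Coefficient = 87178291200 / 345600 = 252252

252252


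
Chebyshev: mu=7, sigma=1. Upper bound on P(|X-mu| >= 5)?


k = 5/1 = 5
Chebyshev: P(|X-mu| >= k*sigma) <= 1/k^2 = 1/5^2 = 1/25

1/25


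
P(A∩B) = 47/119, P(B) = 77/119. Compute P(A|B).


P(A|B) = P(A∩B)/P(B) = (47/119)/(77/119) = 47/77

47/77


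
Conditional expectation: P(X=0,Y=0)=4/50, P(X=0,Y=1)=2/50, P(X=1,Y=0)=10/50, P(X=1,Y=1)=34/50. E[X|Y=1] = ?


P(Y=1) = 36/50
E[X|Y=1] = (0*2 + 1*34)/36 = 34/36 = 17/18

17/18


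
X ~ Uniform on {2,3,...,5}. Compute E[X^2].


E[X^2] = (1/4) * sum(x^2 for x=2..5)
= 54/4 = 27/2

27/2


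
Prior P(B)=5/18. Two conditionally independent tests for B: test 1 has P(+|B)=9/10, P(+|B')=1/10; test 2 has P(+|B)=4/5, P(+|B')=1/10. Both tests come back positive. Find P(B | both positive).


After test 1: P(+) = 9/10*5/18 + 1/10*13/18 = 29/90
P(B|+) = (1/4)/(29/90) = 45/58
After test 2 (use post1 as new prior): P(+) = 4/5*45/58 + 1/10*13/58 = 373/580
P(B|+,+) = (18/29)/(373/580) = 360/373

360/373


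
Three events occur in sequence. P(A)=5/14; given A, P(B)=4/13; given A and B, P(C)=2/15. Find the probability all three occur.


P(A∩B∩C) = P(A) * P(B|A) * P(C|A∩B)
= 5/14 * 4/13 * 2/15
= 10/91 * 2/15 = 4/273

4/273


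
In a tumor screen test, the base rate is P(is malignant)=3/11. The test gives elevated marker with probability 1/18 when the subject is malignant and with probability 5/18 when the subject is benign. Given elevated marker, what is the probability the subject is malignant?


P(A) = P(A|B)P(B) + P(A|B')P(B') = 1/18*3/11 + 5/18*8/11 = 43/198
P(B|A) = P(A|B)P(B)/P(A) = (1/66)/(43/198) = 3/43

3/43


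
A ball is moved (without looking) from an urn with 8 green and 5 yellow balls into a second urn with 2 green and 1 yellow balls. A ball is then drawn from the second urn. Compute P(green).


P(transfer green) = 8/13; P(transfer yellow) = 5/13
If green transferred: Urn II has 3 green of 4, so P(green|green moved) = 3/4
If yellow transferred: Urn II has 2 green of 4, so P(green|yellow moved) = 1/2
By total probability: P(green) = 8/13*3/4 + 5/13*1/2 = 17/26

17/26


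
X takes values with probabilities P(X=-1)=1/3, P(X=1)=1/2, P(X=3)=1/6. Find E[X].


E[X] = sum(x * P(x))
= -1*1/3 + 1*1/2 + 3*1/6
= 2/3

2/3


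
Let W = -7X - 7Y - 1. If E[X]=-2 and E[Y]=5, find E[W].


E[-7X - 7Y - 1] = -7*E[X] - 7*E[Y] - 1
= (-7)*(-2) + (-7)*(5) + (-1)
= 14 - 35 - 1 = -22

-22


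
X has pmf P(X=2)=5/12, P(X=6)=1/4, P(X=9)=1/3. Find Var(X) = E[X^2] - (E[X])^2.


E[X] = 16/3, E[X^2] = 113/3
Var(X) = E[X^2] - (E[X])^2 = 113/3 - (16/3)^2 = 83/9

83/9


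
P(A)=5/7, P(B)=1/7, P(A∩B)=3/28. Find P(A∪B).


P(A∪B) = P(A) + P(B) - P(A∩B)
= 5/7 + 1/7 - 3/28 = 3/4

3/4


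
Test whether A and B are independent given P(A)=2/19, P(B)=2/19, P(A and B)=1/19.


P(A)*P(B) = 2/19*2/19 = 4/361
P(A∩B) = 1/19 != 4/361, so not independent

No, A and B are not independent


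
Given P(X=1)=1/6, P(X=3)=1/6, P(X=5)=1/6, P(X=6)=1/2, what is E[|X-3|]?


E[|X-3|] = sum(g(x)*P(x))
= 2*1/6 + 0*1/6 + 2*1/6 + 3*1/2
= 13/6

13/6


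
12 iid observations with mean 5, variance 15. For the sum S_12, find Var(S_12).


By independence, Var(S_n) = n*Var(X_1) = 12*15 = 180

180


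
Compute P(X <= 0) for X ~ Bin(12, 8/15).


P(X<=0) = P(X=0)
= 13841287201/129746337890625
= 13841287201/129746337890625

13841287201/129746337890625


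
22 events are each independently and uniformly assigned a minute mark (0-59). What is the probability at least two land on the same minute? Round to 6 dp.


P(all different) = prod((60-i)/60 for i=0..21) = 0.012087
P(at least one match) = 1 - 0.012087 = 0.987913

0.987913


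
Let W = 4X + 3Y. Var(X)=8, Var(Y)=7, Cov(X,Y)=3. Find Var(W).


Var(4X + 3Y) = 4^2*Var(X) + 3^2*Var(Y) + 2*4*3*Cov(X,Y)
= 16*8 + 9*7 + 24*3
= 128 + 63 + 72 = 263

263


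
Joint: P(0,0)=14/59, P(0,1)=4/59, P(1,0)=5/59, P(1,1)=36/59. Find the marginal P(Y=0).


P(Y=0) = P(0,0)+P(1,0) = 14/59 + 5/59 = 19/59

19/59


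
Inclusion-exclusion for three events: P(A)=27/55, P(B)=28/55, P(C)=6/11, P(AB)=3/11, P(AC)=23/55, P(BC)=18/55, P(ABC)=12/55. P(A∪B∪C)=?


P(A∪B∪C) = P(A)+P(B)+P(C) - P(AB)-P(AC)-P(BC) + P(ABC)
= 27/55+28/55+6/11 - 3/11-23/55-18/55 + 12/55
= 41/55

41/55


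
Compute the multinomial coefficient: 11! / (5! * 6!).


11! = 39916800
Denominator: 5!=120 * 6!=720
Coefficient = 39916800 / 86400 = 462

462


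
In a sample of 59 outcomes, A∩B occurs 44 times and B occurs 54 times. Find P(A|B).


P(A|B) = P(A∩B)/P(B) = (44/59)/(54/59) = 44/54 = 22/27

22/27


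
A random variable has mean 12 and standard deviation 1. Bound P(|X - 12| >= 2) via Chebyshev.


k = 2/1 = 2
Chebyshev: P(|X-mu| >= k*sigma) <= 1/k^2 = 1/2^2 = 1/4

1/4


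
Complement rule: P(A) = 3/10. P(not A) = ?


P(A') = 1 - P(A) = 1 - 3/10 = 7/10

7/10


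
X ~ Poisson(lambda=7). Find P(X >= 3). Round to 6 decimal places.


P(X>=3) = 1 - P(X<=2) = 1 - (e^(-7)*7^0/0! + e^(-7)*7^1/1! + e^(-7)*7^2/2!)
≈ 1 - (0.0009118820 + 0.0063831738 + 0.0223411082)
= 1 - 0.0296361640 = 0.9703638360
≈ 0.970364

0.970364


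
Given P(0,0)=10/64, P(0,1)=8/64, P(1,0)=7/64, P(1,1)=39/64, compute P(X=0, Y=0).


Read from table: P(X=0, Y=0) = 10/64 = 5/32

5/32


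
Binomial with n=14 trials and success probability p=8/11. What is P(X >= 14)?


P(X>=14) = P(X=14)
= 4398046511104/379749833583241
= 4398046511104/379749833583241

4398046511104/379749833583241


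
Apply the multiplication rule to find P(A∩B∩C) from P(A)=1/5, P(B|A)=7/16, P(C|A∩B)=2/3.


P(A∩B∩C) = P(A) * P(B|A) * P(C|A∩B)
= 1/5 * 7/16 * 2/3
= 7/80 * 2/3 = 7/120

7/120


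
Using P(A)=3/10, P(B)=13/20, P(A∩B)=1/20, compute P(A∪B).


P(A∪B) = P(A) + P(B) - P(A∩B)
= 3/10 + 13/20 - 1/20 = 9/10

9/10


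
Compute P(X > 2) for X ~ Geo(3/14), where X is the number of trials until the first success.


P(X > 2) = P(first 2 trials all fail) = (1-p)^2 = (11/14)^2 = 121/196

121/196


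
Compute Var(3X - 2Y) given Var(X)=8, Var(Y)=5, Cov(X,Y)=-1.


Var(3X - 2Y) = 3^2*Var(X) + (-2)^2*Var(Y) + 2*3*(-2)*Cov(X,Y)
= 9*8 + 4*5 - 12*(-1)
= 72 + 20 + 12 = 104

104


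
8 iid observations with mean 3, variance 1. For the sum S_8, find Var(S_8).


By independence, Var(S_n) = n*Var(X_1) = 8*1 = 8

8


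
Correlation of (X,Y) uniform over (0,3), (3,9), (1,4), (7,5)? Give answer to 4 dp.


Cov(X,Y) = 2.0625, Var(X) = 7.1875, Var(Y) = 5.1875
rho = Cov/(sqrt(VarX)*sqrt(VarY)) = 0.3378

0.3378


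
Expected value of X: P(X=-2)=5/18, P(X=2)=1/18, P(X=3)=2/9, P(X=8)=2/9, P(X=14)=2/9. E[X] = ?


E[X] = sum(x * P(x))
= -2*5/18 + 2*1/18 + 3*2/9 + 8*2/9 + 14*2/9
= 46/9

46/9


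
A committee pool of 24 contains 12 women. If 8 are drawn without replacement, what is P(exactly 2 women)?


P(X=2) = C(12,2)*C(12,6) / C(24,8)
= 66*924 / 735471
= 60984/735471 = 616/7429

616/7429


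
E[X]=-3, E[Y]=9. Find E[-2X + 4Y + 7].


E[-2X + 4Y + 7] = -2*E[X] + 4*E[Y] + 7
= (-2)*(-3) + (4)*(9) + (7)
= 6 + 36 + 7 = 49

49


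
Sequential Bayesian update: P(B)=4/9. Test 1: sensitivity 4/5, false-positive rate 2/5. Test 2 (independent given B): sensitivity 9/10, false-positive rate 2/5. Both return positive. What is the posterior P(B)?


After test 1: P(+) = 4/5*4/9 + 2/5*5/9 = 26/45
P(B|+) = (16/45)/(26/45) = 8/13
After test 2 (use post1 as new prior): P(+) = 9/10*8/13 + 2/5*5/13 = 46/65
P(B|+,+) = (36/65)/(46/65) = 18/23

18/23


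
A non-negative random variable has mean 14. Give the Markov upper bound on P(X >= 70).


Markov: P(X >= a) <= E[X]/a
P(X >= 70) <= 14/70 = 1/5

1/5


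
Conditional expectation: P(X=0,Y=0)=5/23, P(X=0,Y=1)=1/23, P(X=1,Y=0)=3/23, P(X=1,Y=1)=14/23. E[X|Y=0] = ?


P(Y=0) = 8/23
E[X|Y=0] = (0*5 + 1*3)/8 = 3/8

3/8


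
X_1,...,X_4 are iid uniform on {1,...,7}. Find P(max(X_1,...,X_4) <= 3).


P(max <= 3) = P(all X_i <= 3) = (P(X_1 <= 3))^4
= (3/7)^4 = 81/2401

81/2401


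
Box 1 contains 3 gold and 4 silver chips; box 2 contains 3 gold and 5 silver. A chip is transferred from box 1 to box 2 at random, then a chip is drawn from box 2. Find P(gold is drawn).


P(transfer gold) = 3/7; P(transfer silver) = 4/7
If gold transferred: Urn II has 4 gold of 9, so P(gold|gold moved) = 4/9
If silver transferred: Urn II has 3 gold of 9, so P(gold|silver moved) = 1/3
By total probability: P(gold) = 3/7*4/9 + 4/7*1/3 = 8/21

8/21


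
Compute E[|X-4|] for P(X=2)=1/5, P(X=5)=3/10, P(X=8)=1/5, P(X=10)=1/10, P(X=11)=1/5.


E[|X-4|] = sum(g(x)*P(x))
= 2*1/5 + 1*3/10 + 4*1/5 + 6*1/10 + 7*1/5
= 7/2

7/2


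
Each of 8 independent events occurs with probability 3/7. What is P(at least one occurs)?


P(at least one) = 1 - P(none)
P(none) = (1 - 3/7)^8 = (4/7)^8 = 65536/5764801
P(at least one) = 1 - 65536/5764801 = 5699265/5764801

5699265/5764801


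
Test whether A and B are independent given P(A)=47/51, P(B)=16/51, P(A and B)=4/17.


P(A)*P(B) = 47/51*16/51 = 752/2601
P(A∩B) = 4/17 != 752/2601, so not independent

No, A and B are not independent


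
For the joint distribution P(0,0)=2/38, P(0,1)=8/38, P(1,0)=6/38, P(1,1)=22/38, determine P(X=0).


P(X=0) = P(0,0)+P(0,1) = 2/38 + 8/38 = 10/38 = 5/19

5/19


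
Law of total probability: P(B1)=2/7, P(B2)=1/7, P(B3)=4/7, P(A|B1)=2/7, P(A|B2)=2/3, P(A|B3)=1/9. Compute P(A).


P(A) = P(A|B1)P(B1) + P(A|B2)P(B2) + P(A|B3)P(B3)
= 2/7*2/7 + 2/3*1/7 + 1/9*4/7
= 4/49 + 2/21 + 4/63 = 106/441

106/441


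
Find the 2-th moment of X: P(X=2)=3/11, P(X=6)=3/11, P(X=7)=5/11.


E[X^2] = sum(x^2 * P(x))
= 4*3/11 + 36*3/11 + 49*5/11
= 365/11

365/11


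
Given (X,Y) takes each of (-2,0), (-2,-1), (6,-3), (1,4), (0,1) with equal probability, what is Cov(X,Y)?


E[X]=3/5, E[Y]=1/5, E[XY]=-12/5
Cov(X,Y) = E[XY] - E[X]E[Y] = -12/5 - 3/5*1/5 = -63/25

-63/25


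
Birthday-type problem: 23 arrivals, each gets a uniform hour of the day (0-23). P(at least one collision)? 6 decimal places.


P(all different) = prod((24-i)/24 for i=0..22) = 0.000000
P(at least one match) = 1 - 0.000000 = 1.000000

1.000000


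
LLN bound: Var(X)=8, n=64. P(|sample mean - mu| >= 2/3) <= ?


Var(Xbar) = Var(X)/n = 8/64
Chebyshev: P(|Xbar-mu| >= 2/3) <= Var(Xbar)/(2/3)^2 = (1/8)/(4/9) = 9/32

9/32


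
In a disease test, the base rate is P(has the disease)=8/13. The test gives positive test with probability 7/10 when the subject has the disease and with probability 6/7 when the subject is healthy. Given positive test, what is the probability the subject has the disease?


P(A) = P(A|B)P(B) + P(A|B')P(B') = 7/10*8/13 + 6/7*5/13 = 346/455
P(B|A) = P(A|B)P(B)/P(A) = (28/65)/(346/455) = 98/173

98/173


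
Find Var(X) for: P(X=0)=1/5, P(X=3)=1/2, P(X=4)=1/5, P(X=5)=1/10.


E[X] = 14/5, E[X^2] = 51/5
Var(X) = E[X^2] - (E[X])^2 = 51/5 - (14/5)^2 = 59/25

59/25


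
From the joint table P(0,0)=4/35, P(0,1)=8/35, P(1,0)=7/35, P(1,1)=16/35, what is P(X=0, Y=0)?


Read from table: P(X=0, Y=0) = 4/35

4/35


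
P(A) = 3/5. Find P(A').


P(A') = 1 - P(A) = 1 - 3/5 = 2/5

2/5


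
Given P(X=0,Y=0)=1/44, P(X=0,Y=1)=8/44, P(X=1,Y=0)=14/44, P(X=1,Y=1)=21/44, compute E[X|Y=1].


P(Y=1) = 29/44
E[X|Y=1] = (0*8 + 1*21)/29 = 21/29

21/29


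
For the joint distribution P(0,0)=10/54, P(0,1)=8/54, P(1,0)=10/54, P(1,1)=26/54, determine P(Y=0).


P(Y=0) = P(0,0)+P(1,0) = 10/54 + 10/54 = 20/54 = 10/27

10/27


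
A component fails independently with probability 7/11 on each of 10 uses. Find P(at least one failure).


P(at least one) = 1 - P(none)
P(none) = (1 - 7/11)^10 = (4/11)^10 = 1048576/25937424601
P(at least one) = 1 - 1048576/25937424601 = 25936376025/25937424601

25936376025/25937424601


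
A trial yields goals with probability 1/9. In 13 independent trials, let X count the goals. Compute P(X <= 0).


P(X<=0) = P(X=0)
= 549755813888/2541865828329
= 549755813888/2541865828329

549755813888/2541865828329


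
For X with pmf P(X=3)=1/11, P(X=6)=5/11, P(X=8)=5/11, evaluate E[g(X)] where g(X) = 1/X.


E[1/X] = sum(g(x)*P(x))
= 1/3*1/11 + 1/6*5/11 + 1/8*5/11
= 43/264

43/264


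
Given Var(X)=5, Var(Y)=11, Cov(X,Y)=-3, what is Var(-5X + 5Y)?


Var(-5X + 5Y) = (-5)^2*Var(X) + 5^2*Var(Y) + 2*(-5)*5*Cov(X,Y)
= 25*5 + 25*11 - 50*(-3)
= 125 + 275 + 150 = 550

550


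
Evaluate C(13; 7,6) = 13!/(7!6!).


13! = 6227020800
Denominator: 7!=5040 * 6!=720
Coefficient = 6227020800 / 3628800 = 1716

1716


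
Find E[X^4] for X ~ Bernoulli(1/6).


For Bernoulli: X in {0,1}
E[X^4] = 0^4*(1-1/6) + 1^4*1/6 = 1/6

1/6


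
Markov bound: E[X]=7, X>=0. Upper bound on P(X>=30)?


Markov: P(X >= a) <= E[X]/a
P(X >= 30) <= 7/30

7/30


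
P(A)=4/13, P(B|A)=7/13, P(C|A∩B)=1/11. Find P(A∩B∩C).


P(A∩B∩C) = P(A) * P(B|A) * P(C|A∩B)
= 4/13 * 7/13 * 1/11
= 28/169 * 1/11 = 28/1859

28/1859


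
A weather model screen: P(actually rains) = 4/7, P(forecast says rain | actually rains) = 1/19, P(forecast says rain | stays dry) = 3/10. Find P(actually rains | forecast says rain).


P(A) = P(A|B)P(B) + P(A|B')P(B') = 1/19*4/7 + 3/10*3/7 = 211/1330
P(B|A) = P(A|B)P(B)/P(A) = (4/133)/(211/1330) = 40/211

40/211


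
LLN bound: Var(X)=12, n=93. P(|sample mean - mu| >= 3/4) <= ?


Var(Xbar) = Var(X)/n = 12/93
Chebyshev: P(|Xbar-mu| >= 3/4) <= Var(Xbar)/(3/4)^2 = (4/31)/(9/16) = 64/279

64/279


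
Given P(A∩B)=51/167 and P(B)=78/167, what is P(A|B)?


P(A|B) = P(A∩B)/P(B) = (51/167)/(78/167) = 51/78 = 17/26

17/26


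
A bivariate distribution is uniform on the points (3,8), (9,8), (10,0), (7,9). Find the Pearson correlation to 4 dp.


Cov(X,Y) = -5.5625, Var(X) = 7.1875, Var(Y) = 13.1875
rho = Cov/(sqrt(VarX)*sqrt(VarY)) = -0.5713

-0.5713


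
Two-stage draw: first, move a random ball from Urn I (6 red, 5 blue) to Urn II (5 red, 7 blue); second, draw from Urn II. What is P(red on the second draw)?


P(transfer red) = 6/11; P(transfer blue) = 5/11
If red transferred: Urn II has 6 red of 13, so P(red|red moved) = 6/13
If blue transferred: Urn II has 5 red of 13, so P(red|blue moved) = 5/13
By total probability: P(red) = 6/11*6/13 + 5/11*5/13 = 61/143

61/143


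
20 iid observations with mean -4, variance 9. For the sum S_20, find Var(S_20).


By independence, Var(S_n) = n*Var(X_1) = 20*9 = 180

180


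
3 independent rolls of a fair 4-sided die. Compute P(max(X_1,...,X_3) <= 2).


P(max <= 2) = P(all X_i <= 2) = (P(X_1 <= 2))^3
= (2/4)^3 = (1/2)^3 = 1/8

1/8


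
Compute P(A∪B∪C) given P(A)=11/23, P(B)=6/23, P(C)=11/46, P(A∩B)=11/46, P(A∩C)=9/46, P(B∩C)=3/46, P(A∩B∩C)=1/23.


P(A∪B∪C) = P(A)+P(B)+P(C) - P(AB)-P(AC)-P(BC) + P(ABC)
= 11/23+6/23+11/46 - 11/46-9/46-3/46 + 1/23
= 12/23

12/23


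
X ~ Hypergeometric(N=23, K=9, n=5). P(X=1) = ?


P(X=1) = C(9,1)*C(14,4) / C(23,5)
= 9*1001 / 33649
= 9009/33649 = 117/437

117/437


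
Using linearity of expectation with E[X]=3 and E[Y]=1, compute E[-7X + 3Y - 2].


E[-7X + 3Y - 2] = -7*E[X] + 3*E[Y] - 2
= (-7)*(3) + (3)*(1) + (-2)
= -21 + 3 - 2 = -20

-20


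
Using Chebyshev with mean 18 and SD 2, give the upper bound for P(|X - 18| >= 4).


k = 4/2 = 2
Chebyshev: P(|X-mu| >= k*sigma) <= 1/k^2 = 1/2^2 = 1/4

1/4


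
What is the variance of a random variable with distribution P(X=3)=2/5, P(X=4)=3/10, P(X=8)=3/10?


E[X] = 24/5, E[X^2] = 138/5
Var(X) = E[X^2] - (E[X])^2 = 138/5 - (24/5)^2 = 114/25

114/25


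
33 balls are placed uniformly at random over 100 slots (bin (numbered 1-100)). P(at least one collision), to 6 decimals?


P(all different) = prod((100-i)/100 for i=0..32) = 0.002559
P(at least one match) = 1 - 0.002559 = 0.997441

0.997441


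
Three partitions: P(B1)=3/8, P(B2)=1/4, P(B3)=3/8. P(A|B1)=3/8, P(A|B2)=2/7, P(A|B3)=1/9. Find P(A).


P(A) = P(A|B1)P(B1) + P(A|B2)P(B2) + P(A|B3)P(B3)
= 3/8*3/8 + 2/7*1/4 + 1/9*3/8
= 9/64 + 1/14 + 1/24 = 341/1344

341/1344


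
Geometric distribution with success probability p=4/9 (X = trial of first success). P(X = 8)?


P(X=8) = (1-p)^7 * p = (5/9)^7 * 4/9
= 78125/4782969 * 4/9 = 312500/43046721

312500/43046721


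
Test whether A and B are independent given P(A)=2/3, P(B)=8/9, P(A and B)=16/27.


P(A)*P(B) = 2/3*8/9 = 16/27
P(A∩B) = 16/27, which equals P(A)P(B), so independent

Yes, A and B are independent
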